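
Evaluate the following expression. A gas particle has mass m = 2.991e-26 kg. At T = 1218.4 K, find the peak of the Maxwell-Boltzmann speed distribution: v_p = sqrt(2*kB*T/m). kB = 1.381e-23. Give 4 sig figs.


Step 1: Numerator = 2*kB*T = 2*1.381e-23*1218.4 = 3.365e-20
Step 2: Ratio = 3.365e-20 / 2.991e-26 = 1.125e+06
Step 3: v_p = sqrt(1.125e+06) = 1061 m/s

1061


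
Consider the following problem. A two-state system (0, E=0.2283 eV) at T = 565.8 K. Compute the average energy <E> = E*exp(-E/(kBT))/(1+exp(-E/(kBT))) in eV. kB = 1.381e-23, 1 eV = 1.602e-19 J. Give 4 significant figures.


Step 1: beta*E = 0.2283*1.602e-19/(1.381e-23*565.8) = 4.681
Step 2: exp(-beta*E) = 0.009272
Step 3: <E> = 0.2283*0.009272/(1+0.009272) = 0.002097 eV

0.002097


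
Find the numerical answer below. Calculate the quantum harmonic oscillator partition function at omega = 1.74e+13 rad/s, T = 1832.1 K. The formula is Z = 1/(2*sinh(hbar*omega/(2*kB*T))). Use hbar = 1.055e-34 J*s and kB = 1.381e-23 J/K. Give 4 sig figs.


Step 1: Compute x = hbar*omega/(kB*T) = 1.055e-34*1.74e+13/(1.381e-23*1832.1) = 0.07255
Step 2: x/2 = 0.03628
Step 3: sinh(x/2) = 0.03628
Step 4: Z = 1/(2*0.03628) = 13.78

13.78


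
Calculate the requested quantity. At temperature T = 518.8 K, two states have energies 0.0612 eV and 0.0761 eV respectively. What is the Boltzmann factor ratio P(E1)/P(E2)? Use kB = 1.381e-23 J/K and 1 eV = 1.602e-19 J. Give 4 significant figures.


Step 1: Compute energy difference dE = E1 - E2 = 0.0612 - 0.0761 = -0.0149 eV
Step 2: Convert to Joules: dE_J = -0.0149 * 1.602e-19 = -2.387e-21 J
Step 3: Compute exponent = -dE_J / (kB * T) = -(-2.387e-21) / (1.381e-23 * 518.8) = 0.3332
Step 4: P(E1)/P(E2) = exp(0.3332) = 1.395

1.395


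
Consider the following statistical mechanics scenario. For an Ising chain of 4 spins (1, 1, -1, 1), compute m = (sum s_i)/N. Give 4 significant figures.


Step 1: Count up spins (+1): 3, down spins (-1): 1
Step 2: Total magnetization M = 3 - 1 = 2
Step 3: m = M/N = 2/4 = 0.5

0.5


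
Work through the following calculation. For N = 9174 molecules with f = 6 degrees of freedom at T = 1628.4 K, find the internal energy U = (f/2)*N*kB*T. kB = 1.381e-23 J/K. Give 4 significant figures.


Step 1: f/2 = 6/2 = 3.0
Step 2: N*kB*T = 9174*1.381e-23*1628.4 = 2.063e-16
Step 3: U = 3.0 * 2.063e-16 = 6.189e-16 J

6.189e-16


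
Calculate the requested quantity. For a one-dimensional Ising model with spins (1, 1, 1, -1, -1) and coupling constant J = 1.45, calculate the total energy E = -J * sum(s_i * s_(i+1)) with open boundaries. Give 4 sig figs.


Step 1: Nearest-neighbor products: 1, 1, -1, 1
Step 2: Sum of products = 2
Step 3: E = -1.45 * 2 = -2.9

-2.9


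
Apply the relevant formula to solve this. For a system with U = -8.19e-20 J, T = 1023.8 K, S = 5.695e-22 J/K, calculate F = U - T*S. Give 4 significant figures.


Step 1: T*S = 1023.8 * 5.695e-22 = 5.831e-19 J
Step 2: F = U - T*S = -8.19e-20 - 5.831e-19
Step 3: F = -6.65e-19 J

-6.65e-19


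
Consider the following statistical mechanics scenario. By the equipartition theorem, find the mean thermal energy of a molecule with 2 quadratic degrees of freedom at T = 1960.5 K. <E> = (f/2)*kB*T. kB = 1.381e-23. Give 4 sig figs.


Step 1: f/2 = 2/2 = 1
Step 2: kB*T = 1.381e-23 * 1960.5 = 2.707e-20
Step 3: <E> = 1 * 2.707e-20 = 2.707e-20 J

2.707e-20


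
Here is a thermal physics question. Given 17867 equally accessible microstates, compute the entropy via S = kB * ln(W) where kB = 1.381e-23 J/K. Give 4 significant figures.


Step 1: ln(W) = ln(17867) = 9.791
Step 2: S = kB * ln(W) = 1.381e-23 * 9.791
Step 3: S = 1.352e-22 J/K

1.352e-22


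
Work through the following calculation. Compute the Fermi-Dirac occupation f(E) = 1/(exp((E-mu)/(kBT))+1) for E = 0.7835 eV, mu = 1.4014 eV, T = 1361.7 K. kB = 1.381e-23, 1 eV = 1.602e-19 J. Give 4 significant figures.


Step 1: (E - mu) = 0.7835 - 1.4014 = -0.6179 eV
Step 2: Convert: (E-mu)*eV = -9.899e-20 J
Step 3: x = (E-mu)*eV/(kB*T) = -5.264
Step 4: f = 1/(exp(-5.264)+1) = 0.9949

0.9949


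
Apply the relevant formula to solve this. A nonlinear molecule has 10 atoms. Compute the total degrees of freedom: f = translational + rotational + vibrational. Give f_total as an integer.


Step 1: Translational DOF = 3
Step 2: Rotational DOF (nonlinear) = 3
Step 3: Vibrational DOF = 3*10 - 6 = 24
Step 4: Total = 3 + 3 + 24 = 30

30


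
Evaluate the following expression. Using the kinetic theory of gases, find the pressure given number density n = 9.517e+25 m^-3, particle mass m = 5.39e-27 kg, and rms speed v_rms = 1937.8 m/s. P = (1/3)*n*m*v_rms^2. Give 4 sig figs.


Step 1: v_rms^2 = 1937.8^2 = 3.755e+06
Step 2: n*m = 9.517e+25*5.39e-27 = 0.513
Step 3: P = (1/3)*0.513*3.755e+06 = 6.421e+05 Pa

6.421e+05


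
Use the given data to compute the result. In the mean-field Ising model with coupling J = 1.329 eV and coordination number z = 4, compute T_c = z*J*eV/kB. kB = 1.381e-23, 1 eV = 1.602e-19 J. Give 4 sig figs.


Step 1: z*J = 4*1.329 = 5.316 eV
Step 2: Convert to Joules: 5.316*1.602e-19 = 8.516e-19 J
Step 3: T_c = 8.516e-19 / 1.381e-23 = 6.167e+04 K

6.167e+04


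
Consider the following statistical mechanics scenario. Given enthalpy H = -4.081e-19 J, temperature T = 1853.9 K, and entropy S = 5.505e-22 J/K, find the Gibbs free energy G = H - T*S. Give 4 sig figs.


Step 1: T*S = 1853.9 * 5.505e-22 = 1.021e-18 J
Step 2: G = H - T*S = -4.081e-19 - 1.021e-18
Step 3: G = -1.429e-18 J

-1.429e-18


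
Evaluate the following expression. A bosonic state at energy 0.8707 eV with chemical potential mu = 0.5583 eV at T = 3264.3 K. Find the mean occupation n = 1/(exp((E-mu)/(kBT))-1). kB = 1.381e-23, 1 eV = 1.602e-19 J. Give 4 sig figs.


Step 1: (E - mu) = 0.3124 eV
Step 2: x = (E-mu)*eV/(kB*T) = 0.3124*1.602e-19/(1.381e-23*3264.3) = 1.11
Step 3: exp(x) = 3.035
Step 4: n = 1/(exp(x)-1) = 0.4914

0.4914


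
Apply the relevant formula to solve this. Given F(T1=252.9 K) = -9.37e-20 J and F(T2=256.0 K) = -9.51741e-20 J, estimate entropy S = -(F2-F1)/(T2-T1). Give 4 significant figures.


Step 1: dF = F2 - F1 = -9.51741e-20 - (-9.37e-20) = -1.4741e-21 J
Step 2: dT = T2 - T1 = 256.0 - 252.9 = 3.1 K
Step 3: S = -dF/dT = -(-1.4741e-21)/3.1 = 4.755e-22 J/K

4.755e-22


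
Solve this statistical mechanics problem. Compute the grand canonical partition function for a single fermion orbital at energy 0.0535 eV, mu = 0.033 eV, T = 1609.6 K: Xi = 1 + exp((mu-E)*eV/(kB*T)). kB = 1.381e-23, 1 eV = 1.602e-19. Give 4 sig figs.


Step 1: (mu - E) = 0.033 - 0.0535 = -0.0205 eV
Step 2: x = (mu-E)*eV/(kB*T) = -0.0205*1.602e-19/(1.381e-23*1609.6) = -0.1477
Step 3: exp(x) = 0.8627
Step 4: Xi = 1 + 0.8627 = 1.863

1.863


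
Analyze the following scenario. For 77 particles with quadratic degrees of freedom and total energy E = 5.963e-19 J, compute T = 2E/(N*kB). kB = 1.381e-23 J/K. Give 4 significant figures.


Step 1: Numerator = 2*E = 2*5.963e-19 = 1.193e-18 J
Step 2: Denominator = N*kB = 77*1.381e-23 = 1.063e-21
Step 3: T = 1.193e-18 / 1.063e-21 = 1122 K

1122


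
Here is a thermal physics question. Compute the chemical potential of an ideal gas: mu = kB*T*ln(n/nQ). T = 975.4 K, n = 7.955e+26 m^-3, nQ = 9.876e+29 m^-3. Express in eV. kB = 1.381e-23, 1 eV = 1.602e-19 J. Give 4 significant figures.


Step 1: n/nQ = 7.955e+26/9.876e+29 = 0.0008055
Step 2: ln(n/nQ) = -7.124
Step 3: mu = kB*T*ln(n/nQ) = 1.347e-20*-7.124 = -9.596e-20 J
Step 4: Convert to eV: -9.596e-20/1.602e-19 = -0.599 eV

-0.599


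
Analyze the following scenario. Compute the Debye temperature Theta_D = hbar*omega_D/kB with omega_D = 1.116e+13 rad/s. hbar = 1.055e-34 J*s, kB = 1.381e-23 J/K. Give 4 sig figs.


Step 1: hbar*omega_D = 1.055e-34 * 1.116e+13 = 1.177e-21 J
Step 2: Theta_D = 1.177e-21 / 1.381e-23
Step 3: Theta_D = 85.26 K

85.26


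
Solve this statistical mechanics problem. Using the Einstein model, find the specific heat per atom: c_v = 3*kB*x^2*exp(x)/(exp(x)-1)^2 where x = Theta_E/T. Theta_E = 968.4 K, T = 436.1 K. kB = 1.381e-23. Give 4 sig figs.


Step 1: x = Theta_E/T = 968.4/436.1 = 2.221
Step 2: x^2 = 4.931
Step 3: exp(x) = 9.213
Step 4: c_v = 3*1.381e-23*4.931*9.213/(9.213-1)^2 = 2.79e-23

2.79e-23


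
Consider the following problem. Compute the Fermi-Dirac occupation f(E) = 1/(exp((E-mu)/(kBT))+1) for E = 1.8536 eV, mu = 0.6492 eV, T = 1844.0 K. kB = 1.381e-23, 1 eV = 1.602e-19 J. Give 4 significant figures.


Step 1: (E - mu) = 1.8536 - 0.6492 = 1.204 eV
Step 2: Convert: (E-mu)*eV = 1.929e-19 J
Step 3: x = (E-mu)*eV/(kB*T) = 7.577
Step 4: f = 1/(exp(7.577)+1) = 0.000512

0.000512


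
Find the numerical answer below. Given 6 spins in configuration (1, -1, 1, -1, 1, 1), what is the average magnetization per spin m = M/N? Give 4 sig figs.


Step 1: Count up spins (+1): 4, down spins (-1): 2
Step 2: Total magnetization M = 4 - 2 = 2
Step 3: m = M/N = 2/6 = 0.3333

0.3333


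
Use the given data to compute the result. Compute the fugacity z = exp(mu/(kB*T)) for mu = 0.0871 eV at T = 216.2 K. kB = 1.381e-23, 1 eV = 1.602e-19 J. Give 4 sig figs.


Step 1: Convert mu to Joules: 0.0871*1.602e-19 = 1.395e-20 J
Step 2: kB*T = 1.381e-23*216.2 = 2.986e-21 J
Step 3: mu/(kB*T) = 4.673
Step 4: z = exp(4.673) = 107.1

107.1


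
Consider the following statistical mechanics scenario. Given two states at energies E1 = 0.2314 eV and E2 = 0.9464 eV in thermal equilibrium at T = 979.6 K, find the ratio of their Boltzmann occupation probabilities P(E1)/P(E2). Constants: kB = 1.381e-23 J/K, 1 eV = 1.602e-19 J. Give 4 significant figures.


Step 1: Compute energy difference dE = E1 - E2 = 0.2314 - 0.9464 = -0.715 eV
Step 2: Convert to Joules: dE_J = -0.715 * 1.602e-19 = -1.145e-19 J
Step 3: Compute exponent = -dE_J / (kB * T) = -(-1.145e-19) / (1.381e-23 * 979.6) = 8.467
Step 4: P(E1)/P(E2) = exp(8.467) = 4755

4755


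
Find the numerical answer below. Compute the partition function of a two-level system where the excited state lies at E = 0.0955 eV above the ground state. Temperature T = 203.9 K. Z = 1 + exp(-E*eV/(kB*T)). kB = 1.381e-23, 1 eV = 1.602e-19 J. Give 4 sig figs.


Step 1: Compute beta*E = E*eV/(kB*T) = 0.0955*1.602e-19/(1.381e-23*203.9) = 5.433
Step 2: exp(-beta*E) = exp(-5.433) = 0.004369
Step 3: Z = 1 + 0.004369 = 1.004

1.004


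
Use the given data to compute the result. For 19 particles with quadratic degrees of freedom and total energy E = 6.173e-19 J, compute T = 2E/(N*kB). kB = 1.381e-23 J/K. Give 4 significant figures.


Step 1: Numerator = 2*E = 2*6.173e-19 = 1.235e-18 J
Step 2: Denominator = N*kB = 19*1.381e-23 = 2.624e-22
Step 3: T = 1.235e-18 / 2.624e-22 = 4705 K

4705


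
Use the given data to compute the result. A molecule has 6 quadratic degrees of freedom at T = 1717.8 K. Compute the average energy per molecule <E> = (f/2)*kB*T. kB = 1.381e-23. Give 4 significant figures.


Step 1: f/2 = 6/2 = 3
Step 2: kB*T = 1.381e-23 * 1717.8 = 2.372e-20
Step 3: <E> = 3 * 2.372e-20 = 7.117e-20 J

7.117e-20


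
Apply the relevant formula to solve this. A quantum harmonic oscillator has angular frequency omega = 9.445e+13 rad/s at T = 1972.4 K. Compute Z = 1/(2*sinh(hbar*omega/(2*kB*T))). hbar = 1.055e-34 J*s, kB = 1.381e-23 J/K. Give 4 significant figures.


Step 1: Compute x = hbar*omega/(kB*T) = 1.055e-34*9.445e+13/(1.381e-23*1972.4) = 0.3658
Step 2: x/2 = 0.1829
Step 3: sinh(x/2) = 0.1839
Step 4: Z = 1/(2*0.1839) = 2.718

2.718


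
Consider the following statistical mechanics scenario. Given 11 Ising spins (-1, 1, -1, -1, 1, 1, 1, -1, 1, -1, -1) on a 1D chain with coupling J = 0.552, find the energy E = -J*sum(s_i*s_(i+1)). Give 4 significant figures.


Step 1: Nearest-neighbor products: -1, -1, 1, -1, 1, 1, -1, -1, -1, 1
Step 2: Sum of products = -2
Step 3: E = -0.552 * -2 = 1.104

1.104


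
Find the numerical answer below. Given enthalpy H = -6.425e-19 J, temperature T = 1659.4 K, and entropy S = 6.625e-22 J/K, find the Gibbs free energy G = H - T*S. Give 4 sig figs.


Step 1: T*S = 1659.4 * 6.625e-22 = 1.099e-18 J
Step 2: G = H - T*S = -6.425e-19 - 1.099e-18
Step 3: G = -1.742e-18 J

-1.742e-18


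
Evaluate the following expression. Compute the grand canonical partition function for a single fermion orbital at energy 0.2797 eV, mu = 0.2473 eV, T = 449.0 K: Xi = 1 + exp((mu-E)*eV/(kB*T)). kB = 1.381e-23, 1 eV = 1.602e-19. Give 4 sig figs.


Step 1: (mu - E) = 0.2473 - 0.2797 = -0.0324 eV
Step 2: x = (mu-E)*eV/(kB*T) = -0.0324*1.602e-19/(1.381e-23*449.0) = -0.8371
Step 3: exp(x) = 0.433
Step 4: Xi = 1 + 0.433 = 1.433

1.433


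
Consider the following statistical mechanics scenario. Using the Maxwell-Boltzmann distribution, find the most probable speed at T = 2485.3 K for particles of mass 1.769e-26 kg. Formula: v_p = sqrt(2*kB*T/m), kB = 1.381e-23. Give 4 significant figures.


Step 1: Numerator = 2*kB*T = 2*1.381e-23*2485.3 = 6.864e-20
Step 2: Ratio = 6.864e-20 / 1.769e-26 = 3.88e+06
Step 3: v_p = sqrt(3.88e+06) = 1970 m/s

1970


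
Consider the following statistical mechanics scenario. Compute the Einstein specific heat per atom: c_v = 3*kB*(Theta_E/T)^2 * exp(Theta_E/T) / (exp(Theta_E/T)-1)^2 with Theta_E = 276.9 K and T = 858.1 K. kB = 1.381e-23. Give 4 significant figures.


Step 1: x = Theta_E/T = 276.9/858.1 = 0.3227
Step 2: x^2 = 0.1041
Step 3: exp(x) = 1.381
Step 4: c_v = 3*1.381e-23*0.1041*1.381/(1.381-1)^2 = 4.107e-23

4.107e-23


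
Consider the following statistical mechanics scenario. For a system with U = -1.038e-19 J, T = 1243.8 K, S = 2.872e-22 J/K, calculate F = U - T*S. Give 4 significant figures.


Step 1: T*S = 1243.8 * 2.872e-22 = 3.572e-19 J
Step 2: F = U - T*S = -1.038e-19 - 3.572e-19
Step 3: F = -4.61e-19 J

-4.61e-19


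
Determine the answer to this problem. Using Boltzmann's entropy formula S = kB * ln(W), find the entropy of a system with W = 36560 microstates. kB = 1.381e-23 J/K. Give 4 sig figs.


Step 1: ln(W) = ln(36560) = 10.51
Step 2: S = kB * ln(W) = 1.381e-23 * 10.51
Step 3: S = 1.451e-22 J/K

1.451e-22


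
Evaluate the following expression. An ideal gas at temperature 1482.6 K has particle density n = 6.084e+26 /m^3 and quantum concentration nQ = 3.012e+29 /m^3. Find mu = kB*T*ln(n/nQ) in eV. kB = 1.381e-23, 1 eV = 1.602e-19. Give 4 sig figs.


Step 1: n/nQ = 6.084e+26/3.012e+29 = 0.00202
Step 2: ln(n/nQ) = -6.205
Step 3: mu = kB*T*ln(n/nQ) = 2.047e-20*-6.205 = -1.27e-19 J
Step 4: Convert to eV: -1.27e-19/1.602e-19 = -0.793 eV

-0.793


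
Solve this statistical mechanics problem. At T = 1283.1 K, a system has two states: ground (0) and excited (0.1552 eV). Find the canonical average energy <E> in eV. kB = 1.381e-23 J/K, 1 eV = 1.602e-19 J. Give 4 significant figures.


Step 1: beta*E = 0.1552*1.602e-19/(1.381e-23*1283.1) = 1.403
Step 2: exp(-beta*E) = 0.2458
Step 3: <E> = 0.1552*0.2458/(1+0.2458) = 0.03062 eV

0.03062


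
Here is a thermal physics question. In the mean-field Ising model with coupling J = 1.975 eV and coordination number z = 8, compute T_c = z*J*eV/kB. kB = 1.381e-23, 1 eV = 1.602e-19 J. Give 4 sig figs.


Step 1: z*J = 8*1.975 = 15.8 eV
Step 2: Convert to Joules: 15.8*1.602e-19 = 2.531e-18 J
Step 3: T_c = 2.531e-18 / 1.381e-23 = 1.833e+05 K

1.833e+05


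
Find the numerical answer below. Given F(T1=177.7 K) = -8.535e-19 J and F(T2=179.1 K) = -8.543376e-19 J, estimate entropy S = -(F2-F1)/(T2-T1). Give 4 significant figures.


Step 1: dF = F2 - F1 = -8.543376e-19 - (-8.535e-19) = -8.376e-22 J
Step 2: dT = T2 - T1 = 179.1 - 177.7 = 1.4 K
Step 3: S = -dF/dT = -(-8.376e-22)/1.4 = 5.983e-22 J/K

5.983e-22


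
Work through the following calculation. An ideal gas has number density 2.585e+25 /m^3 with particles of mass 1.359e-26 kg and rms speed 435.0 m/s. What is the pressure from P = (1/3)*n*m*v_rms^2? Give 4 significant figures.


Step 1: v_rms^2 = 435.0^2 = 1.892e+05
Step 2: n*m = 2.585e+25*1.359e-26 = 0.3513
Step 3: P = (1/3)*0.3513*1.892e+05 = 2.216e+04 Pa

2.216e+04


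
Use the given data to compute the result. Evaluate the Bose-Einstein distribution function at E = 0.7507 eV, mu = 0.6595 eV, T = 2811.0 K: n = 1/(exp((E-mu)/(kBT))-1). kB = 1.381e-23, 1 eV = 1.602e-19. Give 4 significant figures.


Step 1: (E - mu) = 0.0912 eV
Step 2: x = (E-mu)*eV/(kB*T) = 0.0912*1.602e-19/(1.381e-23*2811.0) = 0.3764
Step 3: exp(x) = 1.457
Step 4: n = 1/(exp(x)-1) = 2.188

2.188


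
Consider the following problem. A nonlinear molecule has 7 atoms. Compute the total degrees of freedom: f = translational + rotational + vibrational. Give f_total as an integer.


Step 1: Translational DOF = 3
Step 2: Rotational DOF (nonlinear) = 3
Step 3: Vibrational DOF = 3*7 - 6 = 15
Step 4: Total = 3 + 3 + 15 = 21

21


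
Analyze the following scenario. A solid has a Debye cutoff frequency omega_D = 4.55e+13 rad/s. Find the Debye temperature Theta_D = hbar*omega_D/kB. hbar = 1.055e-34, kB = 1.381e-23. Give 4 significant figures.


Step 1: hbar*omega_D = 1.055e-34 * 4.55e+13 = 4.8e-21 J
Step 2: Theta_D = 4.8e-21 / 1.381e-23
Step 3: Theta_D = 347.6 K

347.6


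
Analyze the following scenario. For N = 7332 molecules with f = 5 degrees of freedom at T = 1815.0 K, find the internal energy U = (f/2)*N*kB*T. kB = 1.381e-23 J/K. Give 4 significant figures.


Step 1: f/2 = 5/2 = 2.5
Step 2: N*kB*T = 7332*1.381e-23*1815.0 = 1.838e-16
Step 3: U = 2.5 * 1.838e-16 = 4.594e-16 J

4.594e-16


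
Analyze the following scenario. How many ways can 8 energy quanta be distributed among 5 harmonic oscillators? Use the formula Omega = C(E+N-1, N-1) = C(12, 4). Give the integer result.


Step 1: Use binomial coefficient C(12, 4)
Step 2: Numerator = 12! / 8!
Step 3: Denominator = 4!
Step 4: Omega = 495

495


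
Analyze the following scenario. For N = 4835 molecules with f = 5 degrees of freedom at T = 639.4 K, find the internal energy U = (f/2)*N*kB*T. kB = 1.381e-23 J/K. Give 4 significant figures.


Step 1: f/2 = 5/2 = 2.5
Step 2: N*kB*T = 4835*1.381e-23*639.4 = 4.269e-17
Step 3: U = 2.5 * 4.269e-17 = 1.067e-16 J

1.067e-16


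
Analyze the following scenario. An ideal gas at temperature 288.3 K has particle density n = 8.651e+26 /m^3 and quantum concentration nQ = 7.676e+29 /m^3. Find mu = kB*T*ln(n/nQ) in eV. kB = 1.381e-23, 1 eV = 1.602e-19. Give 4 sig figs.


Step 1: n/nQ = 8.651e+26/7.676e+29 = 0.001127
Step 2: ln(n/nQ) = -6.788
Step 3: mu = kB*T*ln(n/nQ) = 3.981e-21*-6.788 = -2.703e-20 J
Step 4: Convert to eV: -2.703e-20/1.602e-19 = -0.1687 eV

-0.1687


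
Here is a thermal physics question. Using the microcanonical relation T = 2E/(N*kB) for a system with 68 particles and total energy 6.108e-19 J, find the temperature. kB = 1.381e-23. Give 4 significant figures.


Step 1: Numerator = 2*E = 2*6.108e-19 = 1.222e-18 J
Step 2: Denominator = N*kB = 68*1.381e-23 = 9.391e-22
Step 3: T = 1.222e-18 / 9.391e-22 = 1301 K

1301


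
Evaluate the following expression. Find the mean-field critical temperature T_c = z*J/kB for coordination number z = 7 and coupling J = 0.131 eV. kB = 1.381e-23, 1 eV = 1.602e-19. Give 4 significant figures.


Step 1: z*J = 7*0.131 = 0.917 eV
Step 2: Convert to Joules: 0.917*1.602e-19 = 1.469e-19 J
Step 3: T_c = 1.469e-19 / 1.381e-23 = 1.064e+04 K

1.064e+04


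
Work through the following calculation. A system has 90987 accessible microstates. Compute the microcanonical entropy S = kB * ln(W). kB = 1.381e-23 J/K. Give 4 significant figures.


Step 1: ln(W) = ln(90987) = 11.42
Step 2: S = kB * ln(W) = 1.381e-23 * 11.42
Step 3: S = 1.577e-22 J/K

1.577e-22


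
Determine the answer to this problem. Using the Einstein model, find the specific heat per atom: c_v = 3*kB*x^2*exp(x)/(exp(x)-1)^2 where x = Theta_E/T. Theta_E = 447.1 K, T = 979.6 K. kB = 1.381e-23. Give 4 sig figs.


Step 1: x = Theta_E/T = 447.1/979.6 = 0.4564
Step 2: x^2 = 0.2083
Step 3: exp(x) = 1.578
Step 4: c_v = 3*1.381e-23*0.2083*1.578/(1.578-1)^2 = 4.072e-23

4.072e-23


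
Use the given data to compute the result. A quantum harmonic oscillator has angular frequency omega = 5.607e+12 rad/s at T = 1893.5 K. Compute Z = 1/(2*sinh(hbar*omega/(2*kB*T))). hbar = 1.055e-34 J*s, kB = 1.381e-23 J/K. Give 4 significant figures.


Step 1: Compute x = hbar*omega/(kB*T) = 1.055e-34*5.607e+12/(1.381e-23*1893.5) = 0.02262
Step 2: x/2 = 0.01131
Step 3: sinh(x/2) = 0.01131
Step 4: Z = 1/(2*0.01131) = 44.2

44.2


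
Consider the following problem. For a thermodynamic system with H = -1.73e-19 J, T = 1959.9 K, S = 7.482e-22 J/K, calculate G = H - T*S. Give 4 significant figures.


Step 1: T*S = 1959.9 * 7.482e-22 = 1.466e-18 J
Step 2: G = H - T*S = -1.73e-19 - 1.466e-18
Step 3: G = -1.639e-18 J

-1.639e-18


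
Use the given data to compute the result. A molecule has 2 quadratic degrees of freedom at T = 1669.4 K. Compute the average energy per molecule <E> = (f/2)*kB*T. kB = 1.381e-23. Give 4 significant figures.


Step 1: f/2 = 2/2 = 1
Step 2: kB*T = 1.381e-23 * 1669.4 = 2.305e-20
Step 3: <E> = 1 * 2.305e-20 = 2.305e-20 J

2.305e-20


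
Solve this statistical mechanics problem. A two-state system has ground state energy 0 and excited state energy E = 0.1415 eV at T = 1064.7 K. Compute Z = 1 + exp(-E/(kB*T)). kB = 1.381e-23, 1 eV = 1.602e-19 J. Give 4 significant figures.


Step 1: Compute beta*E = E*eV/(kB*T) = 0.1415*1.602e-19/(1.381e-23*1064.7) = 1.542
Step 2: exp(-beta*E) = exp(-1.542) = 0.214
Step 3: Z = 1 + 0.214 = 1.214

1.214


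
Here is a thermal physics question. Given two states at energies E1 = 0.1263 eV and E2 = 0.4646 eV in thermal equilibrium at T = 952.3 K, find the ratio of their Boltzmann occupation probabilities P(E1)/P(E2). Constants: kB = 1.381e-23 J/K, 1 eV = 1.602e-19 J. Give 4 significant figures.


Step 1: Compute energy difference dE = E1 - E2 = 0.1263 - 0.4646 = -0.3383 eV
Step 2: Convert to Joules: dE_J = -0.3383 * 1.602e-19 = -5.42e-20 J
Step 3: Compute exponent = -dE_J / (kB * T) = -(-5.42e-20) / (1.381e-23 * 952.3) = 4.121
Step 4: P(E1)/P(E2) = exp(4.121) = 61.62

61.62


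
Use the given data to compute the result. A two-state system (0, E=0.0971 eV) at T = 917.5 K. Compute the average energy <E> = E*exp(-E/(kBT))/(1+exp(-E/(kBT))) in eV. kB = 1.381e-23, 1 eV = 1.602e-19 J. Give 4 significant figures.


Step 1: beta*E = 0.0971*1.602e-19/(1.381e-23*917.5) = 1.228
Step 2: exp(-beta*E) = 0.293
Step 3: <E> = 0.0971*0.293/(1+0.293) = 0.022 eV

0.022


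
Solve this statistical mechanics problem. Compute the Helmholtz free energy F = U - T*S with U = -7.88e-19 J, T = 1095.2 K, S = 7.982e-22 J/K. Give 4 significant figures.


Step 1: T*S = 1095.2 * 7.982e-22 = 8.742e-19 J
Step 2: F = U - T*S = -7.88e-19 - 8.742e-19
Step 3: F = -1.662e-18 J

-1.662e-18


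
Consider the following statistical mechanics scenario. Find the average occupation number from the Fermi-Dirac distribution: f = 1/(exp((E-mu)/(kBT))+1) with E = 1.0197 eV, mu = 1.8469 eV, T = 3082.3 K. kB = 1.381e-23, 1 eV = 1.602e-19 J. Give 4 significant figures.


Step 1: (E - mu) = 1.0197 - 1.8469 = -0.8272 eV
Step 2: Convert: (E-mu)*eV = -1.325e-19 J
Step 3: x = (E-mu)*eV/(kB*T) = -3.113
Step 4: f = 1/(exp(-3.113)+1) = 0.9574

0.9574


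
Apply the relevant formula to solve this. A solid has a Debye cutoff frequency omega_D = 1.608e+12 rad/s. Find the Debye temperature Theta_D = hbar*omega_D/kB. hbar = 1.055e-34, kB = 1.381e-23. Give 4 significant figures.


Step 1: hbar*omega_D = 1.055e-34 * 1.608e+12 = 1.696e-22 J
Step 2: Theta_D = 1.696e-22 / 1.381e-23
Step 3: Theta_D = 12.28 K

12.28


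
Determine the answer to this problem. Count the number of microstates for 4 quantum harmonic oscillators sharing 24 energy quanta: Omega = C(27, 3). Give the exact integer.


Step 1: Use binomial coefficient C(27, 3)
Step 2: Numerator = 27! / 24!
Step 3: Denominator = 3!
Step 4: Omega = 2925

2925


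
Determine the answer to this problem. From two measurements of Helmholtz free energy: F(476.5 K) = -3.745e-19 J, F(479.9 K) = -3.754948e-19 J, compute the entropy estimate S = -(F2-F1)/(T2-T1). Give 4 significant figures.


Step 1: dF = F2 - F1 = -3.754948e-19 - (-3.745e-19) = -9.948e-22 J
Step 2: dT = T2 - T1 = 479.9 - 476.5 = 3.4 K
Step 3: S = -dF/dT = -(-9.948e-22)/3.4 = 2.926e-22 J/K

2.926e-22


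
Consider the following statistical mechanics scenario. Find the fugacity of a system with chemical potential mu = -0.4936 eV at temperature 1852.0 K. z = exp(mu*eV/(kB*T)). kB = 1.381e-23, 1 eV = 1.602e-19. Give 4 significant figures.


Step 1: Convert mu to Joules: -0.4936*1.602e-19 = -7.907e-20 J
Step 2: kB*T = 1.381e-23*1852.0 = 2.558e-20 J
Step 3: mu/(kB*T) = -3.092
Step 4: z = exp(-3.092) = 0.04542

0.04542


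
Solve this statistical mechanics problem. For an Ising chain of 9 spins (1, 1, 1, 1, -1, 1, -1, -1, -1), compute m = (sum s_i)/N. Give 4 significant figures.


Step 1: Count up spins (+1): 5, down spins (-1): 4
Step 2: Total magnetization M = 5 - 4 = 1
Step 3: m = M/N = 1/9 = 0.1111

0.1111


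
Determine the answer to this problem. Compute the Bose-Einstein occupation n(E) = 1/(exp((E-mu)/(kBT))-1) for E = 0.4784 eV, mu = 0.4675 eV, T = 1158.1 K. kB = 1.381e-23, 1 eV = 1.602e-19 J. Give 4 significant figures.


Step 1: (E - mu) = 0.0109 eV
Step 2: x = (E-mu)*eV/(kB*T) = 0.0109*1.602e-19/(1.381e-23*1158.1) = 0.1092
Step 3: exp(x) = 1.115
Step 4: n = 1/(exp(x)-1) = 8.668

8.668


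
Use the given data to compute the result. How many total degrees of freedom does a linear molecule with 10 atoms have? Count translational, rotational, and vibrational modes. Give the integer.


Step 1: Translational DOF = 3
Step 2: Rotational DOF (linear) = 2
Step 3: Vibrational DOF = 3*10 - 5 = 25
Step 4: Total = 3 + 2 + 25 = 30

30


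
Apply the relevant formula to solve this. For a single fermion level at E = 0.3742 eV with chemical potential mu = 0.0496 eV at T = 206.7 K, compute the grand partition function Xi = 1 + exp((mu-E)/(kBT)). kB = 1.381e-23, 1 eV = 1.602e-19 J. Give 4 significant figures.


Step 1: (mu - E) = 0.0496 - 0.3742 = -0.3246 eV
Step 2: x = (mu-E)*eV/(kB*T) = -0.3246*1.602e-19/(1.381e-23*206.7) = -18.22
Step 3: exp(x) = 1.226e-08
Step 4: Xi = 1 + 1.226e-08 = 1

1


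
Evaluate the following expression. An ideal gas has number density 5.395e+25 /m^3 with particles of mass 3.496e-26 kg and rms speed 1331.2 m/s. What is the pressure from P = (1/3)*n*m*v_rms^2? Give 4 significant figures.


Step 1: v_rms^2 = 1331.2^2 = 1.772e+06
Step 2: n*m = 5.395e+25*3.496e-26 = 1.886
Step 3: P = (1/3)*1.886*1.772e+06 = 1.114e+06 Pa

1.114e+06


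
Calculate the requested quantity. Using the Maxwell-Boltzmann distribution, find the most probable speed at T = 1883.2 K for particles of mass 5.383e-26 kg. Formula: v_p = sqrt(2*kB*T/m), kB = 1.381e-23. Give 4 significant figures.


Step 1: Numerator = 2*kB*T = 2*1.381e-23*1883.2 = 5.201e-20
Step 2: Ratio = 5.201e-20 / 5.383e-26 = 9.663e+05
Step 3: v_p = sqrt(9.663e+05) = 983 m/s

983


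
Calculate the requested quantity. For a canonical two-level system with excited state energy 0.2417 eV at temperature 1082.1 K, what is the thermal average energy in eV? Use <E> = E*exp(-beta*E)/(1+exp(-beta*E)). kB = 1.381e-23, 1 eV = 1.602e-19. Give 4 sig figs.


Step 1: beta*E = 0.2417*1.602e-19/(1.381e-23*1082.1) = 2.591
Step 2: exp(-beta*E) = 0.07494
Step 3: <E> = 0.2417*0.07494/(1+0.07494) = 0.01685 eV

0.01685


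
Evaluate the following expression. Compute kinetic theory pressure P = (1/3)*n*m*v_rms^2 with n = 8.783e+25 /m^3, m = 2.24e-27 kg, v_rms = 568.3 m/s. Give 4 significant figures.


Step 1: v_rms^2 = 568.3^2 = 3.23e+05
Step 2: n*m = 8.783e+25*2.24e-27 = 0.1967
Step 3: P = (1/3)*0.1967*3.23e+05 = 2.118e+04 Pa

2.118e+04


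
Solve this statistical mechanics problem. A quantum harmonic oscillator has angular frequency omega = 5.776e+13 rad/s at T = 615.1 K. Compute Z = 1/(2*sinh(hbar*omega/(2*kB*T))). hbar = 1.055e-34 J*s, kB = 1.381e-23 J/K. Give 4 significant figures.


Step 1: Compute x = hbar*omega/(kB*T) = 1.055e-34*5.776e+13/(1.381e-23*615.1) = 0.7174
Step 2: x/2 = 0.3587
Step 3: sinh(x/2) = 0.3664
Step 4: Z = 1/(2*0.3664) = 1.365

1.365


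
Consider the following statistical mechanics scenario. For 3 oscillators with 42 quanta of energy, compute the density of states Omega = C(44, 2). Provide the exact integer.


Step 1: Use binomial coefficient C(44, 2)
Step 2: Numerator = 44! / 42!
Step 3: Denominator = 2!
Step 4: Omega = 946

946


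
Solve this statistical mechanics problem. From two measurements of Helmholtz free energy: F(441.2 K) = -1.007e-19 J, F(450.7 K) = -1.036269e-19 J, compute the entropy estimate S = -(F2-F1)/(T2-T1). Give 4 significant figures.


Step 1: dF = F2 - F1 = -1.036269e-19 - (-1.007e-19) = -2.9269e-21 J
Step 2: dT = T2 - T1 = 450.7 - 441.2 = 9.5 K
Step 3: S = -dF/dT = -(-2.9269e-21)/9.5 = 3.081e-22 J/K

3.081e-22


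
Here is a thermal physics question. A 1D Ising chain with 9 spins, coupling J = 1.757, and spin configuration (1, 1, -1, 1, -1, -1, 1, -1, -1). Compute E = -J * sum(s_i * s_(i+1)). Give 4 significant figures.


Step 1: Nearest-neighbor products: 1, -1, -1, -1, 1, -1, -1, 1
Step 2: Sum of products = -2
Step 3: E = -1.757 * -2 = 3.514

3.514


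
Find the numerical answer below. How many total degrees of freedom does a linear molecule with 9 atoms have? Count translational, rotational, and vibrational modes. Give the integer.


Step 1: Translational DOF = 3
Step 2: Rotational DOF (linear) = 2
Step 3: Vibrational DOF = 3*9 - 5 = 22
Step 4: Total = 3 + 2 + 22 = 27

27


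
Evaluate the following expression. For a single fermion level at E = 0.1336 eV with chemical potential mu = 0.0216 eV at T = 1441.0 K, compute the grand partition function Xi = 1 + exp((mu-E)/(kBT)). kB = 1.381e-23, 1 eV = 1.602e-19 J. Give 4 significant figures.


Step 1: (mu - E) = 0.0216 - 0.1336 = -0.112 eV
Step 2: x = (mu-E)*eV/(kB*T) = -0.112*1.602e-19/(1.381e-23*1441.0) = -0.9016
Step 3: exp(x) = 0.4059
Step 4: Xi = 1 + 0.4059 = 1.406

1.406


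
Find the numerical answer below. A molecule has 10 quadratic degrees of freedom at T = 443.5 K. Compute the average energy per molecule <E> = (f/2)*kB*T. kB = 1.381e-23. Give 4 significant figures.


Step 1: f/2 = 10/2 = 5
Step 2: kB*T = 1.381e-23 * 443.5 = 6.125e-21
Step 3: <E> = 5 * 6.125e-21 = 3.062e-20 J

3.062e-20


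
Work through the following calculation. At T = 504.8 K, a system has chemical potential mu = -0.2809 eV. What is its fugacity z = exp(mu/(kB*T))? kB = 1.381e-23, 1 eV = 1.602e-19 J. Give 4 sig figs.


Step 1: Convert mu to Joules: -0.2809*1.602e-19 = -4.5e-20 J
Step 2: kB*T = 1.381e-23*504.8 = 6.971e-21 J
Step 3: mu/(kB*T) = -6.455
Step 4: z = exp(-6.455) = 0.001573

0.001573


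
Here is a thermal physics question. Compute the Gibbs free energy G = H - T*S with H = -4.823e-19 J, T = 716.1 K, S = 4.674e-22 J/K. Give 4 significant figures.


Step 1: T*S = 716.1 * 4.674e-22 = 3.347e-19 J
Step 2: G = H - T*S = -4.823e-19 - 3.347e-19
Step 3: G = -8.17e-19 J

-8.17e-19


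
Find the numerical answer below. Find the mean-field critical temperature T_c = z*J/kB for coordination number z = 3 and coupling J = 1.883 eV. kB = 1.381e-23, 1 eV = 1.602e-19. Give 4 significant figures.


Step 1: z*J = 3*1.883 = 5.649 eV
Step 2: Convert to Joules: 5.649*1.602e-19 = 9.05e-19 J
Step 3: T_c = 9.05e-19 / 1.381e-23 = 6.553e+04 K

6.553e+04


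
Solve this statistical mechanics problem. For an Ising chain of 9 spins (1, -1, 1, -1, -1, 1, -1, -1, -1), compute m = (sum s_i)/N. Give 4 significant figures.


Step 1: Count up spins (+1): 3, down spins (-1): 6
Step 2: Total magnetization M = 3 - 6 = -3
Step 3: m = M/N = -3/9 = -0.3333

-0.3333


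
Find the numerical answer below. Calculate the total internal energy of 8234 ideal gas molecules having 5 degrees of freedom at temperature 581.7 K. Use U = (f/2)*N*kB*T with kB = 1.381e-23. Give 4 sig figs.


Step 1: f/2 = 5/2 = 2.5
Step 2: N*kB*T = 8234*1.381e-23*581.7 = 6.615e-17
Step 3: U = 2.5 * 6.615e-17 = 1.654e-16 J

1.654e-16


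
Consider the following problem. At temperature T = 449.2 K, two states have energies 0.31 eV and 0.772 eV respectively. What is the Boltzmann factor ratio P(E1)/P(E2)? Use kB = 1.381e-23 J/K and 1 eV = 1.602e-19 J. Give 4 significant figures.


Step 1: Compute energy difference dE = E1 - E2 = 0.31 - 0.772 = -0.462 eV
Step 2: Convert to Joules: dE_J = -0.462 * 1.602e-19 = -7.401e-20 J
Step 3: Compute exponent = -dE_J / (kB * T) = -(-7.401e-20) / (1.381e-23 * 449.2) = 11.93
Step 4: P(E1)/P(E2) = exp(11.93) = 1.519e+05

1.519e+05


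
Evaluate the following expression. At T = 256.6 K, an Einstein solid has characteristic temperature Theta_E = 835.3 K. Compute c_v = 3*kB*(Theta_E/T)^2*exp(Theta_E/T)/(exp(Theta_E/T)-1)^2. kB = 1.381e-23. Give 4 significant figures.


Step 1: x = Theta_E/T = 835.3/256.6 = 3.255
Step 2: x^2 = 10.6
Step 3: exp(x) = 25.93
Step 4: c_v = 3*1.381e-23*10.6*25.93/(25.93-1)^2 = 1.832e-23

1.832e-23


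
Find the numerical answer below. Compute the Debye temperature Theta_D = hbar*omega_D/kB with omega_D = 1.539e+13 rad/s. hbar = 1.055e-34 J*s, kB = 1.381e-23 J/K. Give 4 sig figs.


Step 1: hbar*omega_D = 1.055e-34 * 1.539e+13 = 1.624e-21 J
Step 2: Theta_D = 1.624e-21 / 1.381e-23
Step 3: Theta_D = 117.6 K

117.6


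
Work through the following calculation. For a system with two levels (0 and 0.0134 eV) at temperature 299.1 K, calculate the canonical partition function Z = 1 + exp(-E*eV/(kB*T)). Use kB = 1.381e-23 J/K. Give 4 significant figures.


Step 1: Compute beta*E = E*eV/(kB*T) = 0.0134*1.602e-19/(1.381e-23*299.1) = 0.5197
Step 2: exp(-beta*E) = exp(-0.5197) = 0.5947
Step 3: Z = 1 + 0.5947 = 1.595

1.595


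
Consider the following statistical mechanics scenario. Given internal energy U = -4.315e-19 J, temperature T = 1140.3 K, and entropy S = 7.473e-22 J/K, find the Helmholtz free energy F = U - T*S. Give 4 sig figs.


Step 1: T*S = 1140.3 * 7.473e-22 = 8.521e-19 J
Step 2: F = U - T*S = -4.315e-19 - 8.521e-19
Step 3: F = -1.284e-18 J

-1.284e-18


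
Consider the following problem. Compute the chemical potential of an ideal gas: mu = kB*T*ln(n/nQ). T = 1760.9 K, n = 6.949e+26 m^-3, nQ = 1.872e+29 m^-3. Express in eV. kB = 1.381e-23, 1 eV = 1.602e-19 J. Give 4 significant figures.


Step 1: n/nQ = 6.949e+26/1.872e+29 = 0.003712
Step 2: ln(n/nQ) = -5.596
Step 3: mu = kB*T*ln(n/nQ) = 2.432e-20*-5.596 = -1.361e-19 J
Step 4: Convert to eV: -1.361e-19/1.602e-19 = -0.8495 eV

-0.8495


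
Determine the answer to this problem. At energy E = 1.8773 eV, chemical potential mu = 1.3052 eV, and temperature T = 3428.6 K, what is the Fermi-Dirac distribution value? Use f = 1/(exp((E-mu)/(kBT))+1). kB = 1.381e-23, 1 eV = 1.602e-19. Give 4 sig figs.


Step 1: (E - mu) = 1.8773 - 1.3052 = 0.5721 eV
Step 2: Convert: (E-mu)*eV = 9.165e-20 J
Step 3: x = (E-mu)*eV/(kB*T) = 1.936
Step 4: f = 1/(exp(1.936)+1) = 0.1261

0.1261


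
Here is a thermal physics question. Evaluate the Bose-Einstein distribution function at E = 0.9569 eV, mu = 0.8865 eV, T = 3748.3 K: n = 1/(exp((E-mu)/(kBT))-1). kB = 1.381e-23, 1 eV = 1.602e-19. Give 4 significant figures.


Step 1: (E - mu) = 0.0704 eV
Step 2: x = (E-mu)*eV/(kB*T) = 0.0704*1.602e-19/(1.381e-23*3748.3) = 0.2179
Step 3: exp(x) = 1.243
Step 4: n = 1/(exp(x)-1) = 4.108

4.108


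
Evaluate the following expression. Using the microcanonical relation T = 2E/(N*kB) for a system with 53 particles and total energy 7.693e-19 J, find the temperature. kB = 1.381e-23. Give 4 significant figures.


Step 1: Numerator = 2*E = 2*7.693e-19 = 1.539e-18 J
Step 2: Denominator = N*kB = 53*1.381e-23 = 7.319e-22
Step 3: T = 1.539e-18 / 7.319e-22 = 2102 K

2102


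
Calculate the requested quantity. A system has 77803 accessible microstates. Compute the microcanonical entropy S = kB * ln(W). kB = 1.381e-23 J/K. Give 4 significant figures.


Step 1: ln(W) = ln(77803) = 11.26
Step 2: S = kB * ln(W) = 1.381e-23 * 11.26
Step 3: S = 1.555e-22 J/K

1.555e-22


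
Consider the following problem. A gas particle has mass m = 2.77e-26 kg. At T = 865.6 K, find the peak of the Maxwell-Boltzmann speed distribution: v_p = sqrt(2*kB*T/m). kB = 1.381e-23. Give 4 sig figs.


Step 1: Numerator = 2*kB*T = 2*1.381e-23*865.6 = 2.391e-20
Step 2: Ratio = 2.391e-20 / 2.77e-26 = 8.631e+05
Step 3: v_p = sqrt(8.631e+05) = 929 m/s

929


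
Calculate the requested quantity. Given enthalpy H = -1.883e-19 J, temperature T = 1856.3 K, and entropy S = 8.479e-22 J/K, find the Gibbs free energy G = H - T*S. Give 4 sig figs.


Step 1: T*S = 1856.3 * 8.479e-22 = 1.574e-18 J
Step 2: G = H - T*S = -1.883e-19 - 1.574e-18
Step 3: G = -1.762e-18 J

-1.762e-18


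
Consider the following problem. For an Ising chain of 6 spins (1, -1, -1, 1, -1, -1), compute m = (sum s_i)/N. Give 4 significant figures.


Step 1: Count up spins (+1): 2, down spins (-1): 4
Step 2: Total magnetization M = 2 - 4 = -2
Step 3: m = M/N = -2/6 = -0.3333

-0.3333


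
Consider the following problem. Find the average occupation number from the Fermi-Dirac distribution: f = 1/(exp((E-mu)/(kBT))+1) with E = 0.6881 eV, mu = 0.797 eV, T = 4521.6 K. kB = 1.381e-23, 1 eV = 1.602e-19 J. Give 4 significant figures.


Step 1: (E - mu) = 0.6881 - 0.797 = -0.1089 eV
Step 2: Convert: (E-mu)*eV = -1.745e-20 J
Step 3: x = (E-mu)*eV/(kB*T) = -0.2794
Step 4: f = 1/(exp(-0.2794)+1) = 0.5694

0.5694


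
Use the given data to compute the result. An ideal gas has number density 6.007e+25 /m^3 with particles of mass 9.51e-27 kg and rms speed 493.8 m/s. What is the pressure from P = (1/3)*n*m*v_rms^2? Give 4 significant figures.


Step 1: v_rms^2 = 493.8^2 = 2.438e+05
Step 2: n*m = 6.007e+25*9.51e-27 = 0.5713
Step 3: P = (1/3)*0.5713*2.438e+05 = 4.643e+04 Pa

4.643e+04


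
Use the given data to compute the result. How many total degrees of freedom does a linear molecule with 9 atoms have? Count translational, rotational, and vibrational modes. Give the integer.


Step 1: Translational DOF = 3
Step 2: Rotational DOF (linear) = 2
Step 3: Vibrational DOF = 3*9 - 5 = 22
Step 4: Total = 3 + 2 + 22 = 27

27


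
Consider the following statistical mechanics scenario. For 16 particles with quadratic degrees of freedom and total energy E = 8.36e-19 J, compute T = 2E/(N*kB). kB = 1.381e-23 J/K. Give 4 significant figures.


Step 1: Numerator = 2*E = 2*8.36e-19 = 1.672e-18 J
Step 2: Denominator = N*kB = 16*1.381e-23 = 2.21e-22
Step 3: T = 1.672e-18 / 2.21e-22 = 7567 K

7567


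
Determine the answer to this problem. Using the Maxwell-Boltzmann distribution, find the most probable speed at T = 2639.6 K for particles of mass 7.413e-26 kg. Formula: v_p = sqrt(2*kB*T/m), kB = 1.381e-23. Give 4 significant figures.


Step 1: Numerator = 2*kB*T = 2*1.381e-23*2639.6 = 7.291e-20
Step 2: Ratio = 7.291e-20 / 7.413e-26 = 9.835e+05
Step 3: v_p = sqrt(9.835e+05) = 991.7 m/s

991.7


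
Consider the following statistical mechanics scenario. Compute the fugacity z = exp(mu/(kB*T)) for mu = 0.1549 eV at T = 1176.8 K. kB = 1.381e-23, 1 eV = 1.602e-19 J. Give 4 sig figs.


Step 1: Convert mu to Joules: 0.1549*1.602e-19 = 2.481e-20 J
Step 2: kB*T = 1.381e-23*1176.8 = 1.625e-20 J
Step 3: mu/(kB*T) = 1.527
Step 4: z = exp(1.527) = 4.604

4.604


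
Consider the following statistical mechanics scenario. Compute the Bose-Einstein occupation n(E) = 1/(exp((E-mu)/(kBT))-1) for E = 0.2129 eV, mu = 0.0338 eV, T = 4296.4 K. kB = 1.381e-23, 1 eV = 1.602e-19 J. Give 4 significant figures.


Step 1: (E - mu) = 0.1791 eV
Step 2: x = (E-mu)*eV/(kB*T) = 0.1791*1.602e-19/(1.381e-23*4296.4) = 0.4836
Step 3: exp(x) = 1.622
Step 4: n = 1/(exp(x)-1) = 1.608

1.608


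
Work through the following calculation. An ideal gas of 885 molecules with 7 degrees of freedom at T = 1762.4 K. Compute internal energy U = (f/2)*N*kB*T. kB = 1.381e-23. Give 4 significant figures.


Step 1: f/2 = 7/2 = 3.5
Step 2: N*kB*T = 885*1.381e-23*1762.4 = 2.154e-17
Step 3: U = 3.5 * 2.154e-17 = 7.539e-17 J

7.539e-17
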